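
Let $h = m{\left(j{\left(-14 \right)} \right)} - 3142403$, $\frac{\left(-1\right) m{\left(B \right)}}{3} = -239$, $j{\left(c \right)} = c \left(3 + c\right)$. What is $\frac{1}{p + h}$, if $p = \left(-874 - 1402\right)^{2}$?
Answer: $\frac{1}{2038490} \approx 4.9056 \cdot 10^{-7}$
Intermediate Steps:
$p = 5180176$ ($p = \left(-2276\right)^{2} = 5180176$)
$m{\left(B \right)} = 717$ ($m{\left(B \right)} = \left(-3\right) \left(-239\right) = 717$)
$h = -3141686$ ($h = 717 - 3142403 = -3141686$)
$\frac{1}{p + h} = \frac{1}{5180176 - 3141686} = \frac{1}{2038490}$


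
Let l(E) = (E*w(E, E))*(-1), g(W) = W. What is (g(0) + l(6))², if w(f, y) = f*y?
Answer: 46656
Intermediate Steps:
l(E) = -E³ (l(E) = (E*(E*E))*(-1) = (E*E²)*(-1) = E³*(-1) = -E³)
(g(0) + l(6))² = (0 - 1*6³)² = (0 - 1*216)² = (0 - 216)² = (-216)² = 46656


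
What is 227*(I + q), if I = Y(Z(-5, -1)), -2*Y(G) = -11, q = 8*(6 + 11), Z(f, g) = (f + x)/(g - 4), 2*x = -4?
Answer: 64241/2 ≈ 32121.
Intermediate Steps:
x = -2 (x = (½)*(-4) = -2)
Z(f, g) = (-2 + f)/(-4 + g) (Z(f, g) = (f - 2)/(g - 4) = (-2 + f)/(-4 + g))
q = 136 (q = 8*17 = 136)
Y(G) = 11/2 (Y(G) = -½*(-11) = 11/2)
I = 11/2 ≈ 5.5000
227*(I + q) = 227*(11/2 + 136) = 227*(283/2) = 64241/2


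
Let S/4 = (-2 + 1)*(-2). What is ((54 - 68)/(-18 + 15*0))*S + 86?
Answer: 830/9 ≈ 92.222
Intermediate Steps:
S = 8 (S = 4*((-2 + 1)*(-2)) = 4*(-1*(-2)) = 4*2 = 8)
((54 - 68)/(-18 + 15*0))*S + 86 = ((54 - 68)/(-18 + 15*0))*8 + 86 = -14/(-18 + 0)*8 + 86 = -14/(-18)*8 + 86 = -14*(-1/18)*8 + 86 = (7/9)*8 + 86 = 56/9 + 86 = 830/9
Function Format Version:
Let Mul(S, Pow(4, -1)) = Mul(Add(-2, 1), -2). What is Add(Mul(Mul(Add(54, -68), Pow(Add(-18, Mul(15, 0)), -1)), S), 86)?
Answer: Rational(830, 9) ≈ 92.222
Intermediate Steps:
S = 8 (S = Mul(4, Mul(Add(-2, 1), -2)) = Mul(4, Mul(-1, -2)) = Mul(4, 2) = 8)
Add(Mul(Mul(Add(54, -68), Pow(Add(-18, Mul(15, 0)), -1)), S), 86) = Add(Mul(Mul(Add(54, -68), Pow(Add(-18, Mul(15, 0)), -1)), 8), 86) = Add(Mul(Mul(-14, Pow(Add(-18, 0), -1)), 8), 86) = Add(Mul(Mul(-14, Pow(-18, -1)), 8), 86) = Add(Mul(Mul(-14, Rational(-1, 18)), 8), 86) = Add(Mul(Rational(7, 9), 8), 86) = Add(Rational(56, 9), 86) = Rational(830, 9)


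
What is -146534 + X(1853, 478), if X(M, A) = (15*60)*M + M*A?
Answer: 2406900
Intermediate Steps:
X(M, A) = 900*M + A*M
-146534 + X(1853, 478) = -146534 + 1853*(900 + 478) = -146534 + 1853*1378 = -146534 + 2553434 = 2406900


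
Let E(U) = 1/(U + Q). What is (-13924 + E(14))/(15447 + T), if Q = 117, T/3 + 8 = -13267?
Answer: 1824043/3193518 ≈ 0.57117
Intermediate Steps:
T = -39825 (T = -24 + 3*(-13267) = -24 - 39801 = -39825)
E(U) = 1/(117 + U) (E(U) = 1/(U + 117) = 1/(117 + U))
(-13924 + E(14))/(15447 + T) = (-13924 + 1/(117 + 14))/(15447 - 39825) = (-13924 + 1/131)/(-24378) = (-13924 + 1/131)*(-1/24378) = -1824043/131*(-1/24378) = 1824043/3193518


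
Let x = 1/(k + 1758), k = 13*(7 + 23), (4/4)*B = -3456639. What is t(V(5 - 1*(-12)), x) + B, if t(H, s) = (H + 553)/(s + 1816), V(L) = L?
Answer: -13483549031031/3900769 ≈ -3.4566e+6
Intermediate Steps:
B = -3456639
k = 390 (k = 13*30 = 390)
x = 1/2148 (x = 1/(390 + 1758) = 1/2148 ≈ 0.00046555)
t(H, s) = (553 + H)/(1816 + s)
t(V(5 - 1*(-12)), x) + B = (553 + (5 - 1*(-12)))/(1816 + 1/2148) - 3456639 = (553 + (5 + 12))/(3900769/2148) - 3456639 = 2148*(553 + 17)/3900769 - 3456639 = (2148/3900769)*570 - 3456639 = 1224360/3900769 - 3456639 = -13483549031031/3900769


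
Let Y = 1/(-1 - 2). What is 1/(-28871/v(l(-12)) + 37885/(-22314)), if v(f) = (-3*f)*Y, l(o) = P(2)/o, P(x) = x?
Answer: 22314/3865327079 ≈ 5.7729e-6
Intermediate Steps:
Y = -1/3 (Y = 1/(-3) = -1/3 ≈ -0.33333)
l(o) = 2/o
v(f) = f (v(f) = -3*f*(-1/3) = f)
1/(-28871/v(l(-12)) + 37885/(-22314)) = 1/(-28871/(2/(-12)) + 37885/(-22314)) = 1/(-28871/(2*(-1/12)) + 37885*(-1/22314)) = 1/(-28871/(-1/6) - 37885/22314) = 1/(-28871*(-6) - 37885/22314) = 1/(173226 - 37885/22314) = 1/(3865327079/22314) = 22314/3865327079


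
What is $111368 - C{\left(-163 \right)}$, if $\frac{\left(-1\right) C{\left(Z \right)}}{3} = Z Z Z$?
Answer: $-12880873$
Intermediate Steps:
$C{\left(Z \right)} = - 3 Z^{3}$ ($C{\left(Z \right)} = - 3 Z Z Z = - 3 Z^{2} Z = - 3 Z^{3}$)
$111368 - C{\left(-163 \right)} = 111368 - - 3 \left(-163\right)^{3} = 111368 - \left(-3\right) \left(-4330747\right) = 111368 - 12992241 = -12880873$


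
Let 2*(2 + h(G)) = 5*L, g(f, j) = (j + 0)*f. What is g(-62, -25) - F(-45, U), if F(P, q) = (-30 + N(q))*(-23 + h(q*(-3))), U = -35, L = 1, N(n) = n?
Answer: 175/2 ≈ 87.500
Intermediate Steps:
g(f, j) = f*j (g(f, j) = j*f = f*j)
h(G) = ½ (h(G) = -2 + (5*1)/2 = -2 + (½)*5 = -2 + 5/2 = ½)
F(P, q) = 675 - 45*q/2 (F(P, q) = (-30 + q)*(-23 + ½) = (-30 + q)*(-45/2) = 675 - 45*q/2)
g(-62, -25) - F(-45, U) = -62*(-25) - (675 - 45/2*(-35)) = 1550 - (675 + 1575/2) = 1550 - 1*2925/2 = 1550 - 2925/2 = 175/2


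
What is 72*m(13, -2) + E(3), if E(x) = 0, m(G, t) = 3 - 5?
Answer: -144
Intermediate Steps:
m(G, t) = -2
72*m(13, -2) + E(3) = 72*(-2) + 0 = -144 + 0 = -144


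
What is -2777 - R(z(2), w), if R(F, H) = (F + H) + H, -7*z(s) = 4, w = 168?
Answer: -21787/7 ≈ -3112.4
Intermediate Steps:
z(s) = -4/7 (z(s) = -⅐*4 = -4/7)
R(F, H) = F + 2*H
-2777 - R(z(2), w) = -2777 - (-4/7 + 2*168) = -2777 - (-4/7 + 336) = -2777 - 1*2348/7 = -2777 - 2348/7 = -21787/7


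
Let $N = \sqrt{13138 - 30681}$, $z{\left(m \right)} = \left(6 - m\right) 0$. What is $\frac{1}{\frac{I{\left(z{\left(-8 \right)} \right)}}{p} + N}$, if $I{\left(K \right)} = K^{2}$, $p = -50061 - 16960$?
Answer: $- \frac{i \sqrt{17543}}{17543} \approx - 0.00755 i$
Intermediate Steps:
$z{\left(m \right)} = 0$
$N = i \sqrt{17543}$ ($N = \sqrt{-17543} = i \sqrt{17543} \approx 132.45 i$)
$p = -67021$ ($p = -50061 - 16960 = -67021$)
$\frac{1}{\frac{I{\left(z{\left(-8 \right)} \right)}}{p} + N} = \frac{1}{\frac{0^{2}}{-67021} + i \sqrt{17543}} = \frac{1}{0 \left(- \frac{1}{67021}\right) + i \sqrt{17543}} = \frac{1}{0 + i \sqrt{17543}} = \frac{1}{i \sqrt{17543}} = - \frac{i \sqrt{17543}}{17543}$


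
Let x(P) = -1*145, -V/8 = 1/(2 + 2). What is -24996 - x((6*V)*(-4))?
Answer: -24851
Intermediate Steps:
V = -2 (V = -8/(2 + 2) = -8/4 = -8*¼ = -2)
x(P) = -145
-24996 - x((6*V)*(-4)) = -24996 - 1*(-145) = -24996 + 145 = -24851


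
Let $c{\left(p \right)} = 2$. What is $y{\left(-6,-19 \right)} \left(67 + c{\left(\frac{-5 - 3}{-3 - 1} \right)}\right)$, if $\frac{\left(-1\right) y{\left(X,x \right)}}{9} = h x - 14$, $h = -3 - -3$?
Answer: $8694$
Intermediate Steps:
$h = 0$ ($h = -3 + 3 = 0$)
$y{\left(X,x \right)} = 126$ ($y{\left(X,x \right)} = - 9 \left(0 x - 14\right) = - 9 \left(0 - 14\right) = \left(-9\right) \left(-14\right) = 126$)
$y{\left(-6,-19 \right)} \left(67 + c{\left(\frac{-5 - 3}{-3 - 1} \right)}\right) = 126 \left(67 + 2\right) = 126 \cdot 69 = 8694$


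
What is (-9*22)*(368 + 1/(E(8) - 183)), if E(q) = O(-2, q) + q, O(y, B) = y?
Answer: -4298910/59 ≈ -72863.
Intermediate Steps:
E(q) = -2 + q
(-9*22)*(368 + 1/(E(8) - 183)) = (-9*22)*(368 + 1/((-2 + 8) - 183)) = -198*(368 + 1/(6 - 183)) = -198*(368 + 1/(-177)) = -198*(368 - 1/177) = -198*65135/177 = -4298910/59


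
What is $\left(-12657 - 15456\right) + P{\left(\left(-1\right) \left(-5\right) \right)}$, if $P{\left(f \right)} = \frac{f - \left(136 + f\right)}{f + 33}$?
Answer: $- \frac{534215}{19} \approx -28117.0$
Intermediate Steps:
$P{\left(f \right)} = - \frac{136}{33 + f}$
$\left(-12657 - 15456\right) + P{\left(\left(-1\right) \left(-5\right) \right)} = \left(-12657 - 15456\right) - \frac{136}{33 - -5} = -28113 - \frac{136}{33 + 5} = -28113 - \frac{136}{38} = -28113 - \frac{68}{19} = - \frac{534215}{19}$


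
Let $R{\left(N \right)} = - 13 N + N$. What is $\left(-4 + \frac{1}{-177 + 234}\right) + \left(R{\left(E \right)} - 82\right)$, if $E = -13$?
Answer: $\frac{3991}{57} \approx 70.018$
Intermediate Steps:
$R{\left(N \right)} = - 12 N$
$\left(-4 + \frac{1}{-177 + 234}\right) + \left(R{\left(E \right)} - 82\right) = \left(-4 + \frac{1}{-177 + 234}\right) - -74 = \left(-4 + \frac{1}{57}\right) + \left(156 - 82\right) = \left(-4 + \frac{1}{57}\right) + 74 = - \frac{227}{57} + 74 = \frac{3991}{57}$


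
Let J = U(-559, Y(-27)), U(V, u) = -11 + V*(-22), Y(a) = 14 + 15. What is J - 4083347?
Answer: -4071060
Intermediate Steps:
Y(a) = 29
U(V, u) = -11 - 22*V
J = 12287 (J = -11 - 22*(-559) = -11 + 12298 = 12287)
J - 4083347 = 12287 - 4083347 = -4071060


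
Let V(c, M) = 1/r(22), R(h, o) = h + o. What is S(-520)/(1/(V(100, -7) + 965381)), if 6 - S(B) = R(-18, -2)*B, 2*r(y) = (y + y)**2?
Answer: -4856538340373/484 ≈ -1.0034e+10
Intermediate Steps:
r(y) = 2*y**2 (r(y) = (y + y)**2/2 = (2*y)**2/2 = (4*y**2)/2 = 2*y**2)
S(B) = 6 + 20*B (S(B) = 6 - (-18 - 2)*B = 6 - (-20)*B = 6 + 20*B)
V(c, M) = 1/968 (V(c, M) = 1/(2*22**2) = 1/(2*484) = 1/968)
S(-520)/(1/(V(100, -7) + 965381)) = (6 + 20*(-520))/(1/(1/968 + 965381)) = (6 - 10400)/(1/(934488809/968)) = -10394/968/934488809 = -10394*934488809/968 = -4856538340373/484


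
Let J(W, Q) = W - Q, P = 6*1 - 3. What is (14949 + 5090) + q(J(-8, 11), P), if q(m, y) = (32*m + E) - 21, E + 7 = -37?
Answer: 19366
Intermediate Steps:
E = -44 (E = -7 - 37 = -44)
P = 3 (P = 6 - 3 = 3)
q(m, y) = -65 + 32*m (q(m, y) = (32*m - 44) - 21 = (-44 + 32*m) - 21 = -65 + 32*m)
(14949 + 5090) + q(J(-8, 11), P) = (14949 + 5090) + (-65 + 32*(-8 - 1*11)) = 20039 + (-65 + 32*(-8 - 11)) = 20039 + (-65 + 32*(-19)) = 20039 + (-65 - 608) = 20039 - 673 = 19366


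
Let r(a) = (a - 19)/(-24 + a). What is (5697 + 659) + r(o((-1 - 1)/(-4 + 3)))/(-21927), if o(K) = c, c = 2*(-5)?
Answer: 4738512379/745518 ≈ 6356.0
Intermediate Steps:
c = -10
o(K) = -10
r(a) = (-19 + a)/(-24 + a)
(5697 + 659) + r(o((-1 - 1)/(-4 + 3)))/(-21927) = (5697 + 659) + ((-19 - 10)/(-24 - 10))/(-21927) = 6356 + (-29/(-34))*(-1/21927) = 6356 - 1/34*(-29)*(-1/21927) = 6356 + (29/34)*(-1/21927) = 6356 - 29/745518 = 4738512379/745518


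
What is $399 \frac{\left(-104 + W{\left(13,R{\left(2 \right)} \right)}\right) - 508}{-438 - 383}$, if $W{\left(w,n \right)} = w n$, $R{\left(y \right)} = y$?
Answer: $\frac{233814}{821} \approx 284.79$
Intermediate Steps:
$W{\left(w,n \right)} = n w$
$399 \frac{\left(-104 + W{\left(13,R{\left(2 \right)} \right)}\right) - 508}{-438 - 383} = 399 \frac{\left(-104 + 2 \cdot 13\right) - 508}{-438 - 383} = 399 \frac{\left(-104 + 26\right) - 508}{-821} = 399 \left(-78 - 508\right) \left(- \frac{1}{821}\right) = 399 \left(\left(-586\right) \left(- \frac{1}{821}\right)\right) = 399 \cdot \frac{586}{821} = \frac{233814}{821}$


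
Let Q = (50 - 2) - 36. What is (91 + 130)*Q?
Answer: 2652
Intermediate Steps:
Q = 12 (Q = 48 - 36 = 12)
(91 + 130)*Q = (91 + 130)*12 = 221*12 = 2652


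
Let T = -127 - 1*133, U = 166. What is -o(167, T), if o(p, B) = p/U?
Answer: -167/166 ≈ -1.0060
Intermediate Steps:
T = -260 (T = -127 - 133 = -260)
o(p, B) = p/166
-o(167, T) = -167/166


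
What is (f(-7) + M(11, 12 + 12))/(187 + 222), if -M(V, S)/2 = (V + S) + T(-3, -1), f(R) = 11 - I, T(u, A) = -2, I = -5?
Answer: -50/409 ≈ -0.12225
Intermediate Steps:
f(R) = 16 (f(R) = 11 - 1*(-5) = 11 + 5 = 16)
M(V, S) = 4 - 2*S - 2*V (M(V, S) = -2*((V + S) - 2) = -2*((S + V) - 2) = -2*(-2 + S + V) = 4 - 2*S - 2*V)
(f(-7) + M(11, 12 + 12))/(187 + 222) = (16 + (4 - 2*(12 + 12) - 2*11))/(187 + 222) = (16 + (4 - 2*24 - 22))/409 = (16 + (4 - 48 - 22))*(1/409) = (16 - 66)*(1/409) = -50*1/409 = -50/409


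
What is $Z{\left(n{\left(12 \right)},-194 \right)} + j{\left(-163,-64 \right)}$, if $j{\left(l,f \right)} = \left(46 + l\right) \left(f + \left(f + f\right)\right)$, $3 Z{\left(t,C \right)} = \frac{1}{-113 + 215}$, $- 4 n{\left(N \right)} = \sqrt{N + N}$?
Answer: $\frac{6873985}{306} \approx 22464.0$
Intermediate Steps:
$n{\left(N \right)} = - \frac{\sqrt{2} \sqrt{N}}{4}$ ($n{\left(N \right)} = - \frac{\sqrt{N + N}}{4} = - \frac{\sqrt{2 N}}{4} = - \frac{\sqrt{2} \sqrt{N}}{4}$)
$Z{\left(t,C \right)} = \frac{1}{306}$ ($Z{\left(t,C \right)} = \frac{1}{3 \left(-113 + 215\right)} = \frac{1}{3 \cdot 102} = \frac{1}{3} \cdot \frac{1}{102} = \frac{1}{306}$)
$j{\left(l,f \right)} = 3 f \left(46 + l\right)$ ($j{\left(l,f \right)} = \left(46 + l\right) \left(f + 2 f\right) = \left(46 + l\right) 3 f = 3 f \left(46 + l\right)$)
$Z{\left(n{\left(12 \right)},-194 \right)} + j{\left(-163,-64 \right)} = \frac{1}{306} + 3 \left(-64\right) \left(46 - 163\right) = \frac{1}{306} + 3 \left(-64\right) \left(-117\right) = \frac{1}{306} + 22464 = \frac{6873985}{306}$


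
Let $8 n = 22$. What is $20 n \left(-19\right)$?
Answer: $-1045$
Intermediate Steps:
$n = \frac{11}{4}$ ($n = \frac{1}{8} \cdot 22 = \frac{11}{4} \approx 2.75$)
$20 n \left(-19\right) = 20 \cdot \frac{11}{4} \left(-19\right) = 55 \left(-19\right) = -1045$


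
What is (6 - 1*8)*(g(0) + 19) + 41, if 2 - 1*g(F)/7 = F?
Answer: -25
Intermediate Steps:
g(F) = 14 - 7*F
(6 - 1*8)*(g(0) + 19) + 41 = (6 - 1*8)*((14 - 7*0) + 19) + 41 = (6 - 8)*((14 + 0) + 19) + 41 = -2*(14 + 19) + 41 = -2*33 + 41 = -66 + 41 = -25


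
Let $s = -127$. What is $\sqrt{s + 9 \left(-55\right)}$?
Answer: $i \sqrt{622} \approx 24.94 i$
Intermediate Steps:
$\sqrt{s + 9 \left(-55\right)} = \sqrt{-127 + 9 \left(-55\right)} = \sqrt{-127 - 495} = \sqrt{-622} = i \sqrt{622}$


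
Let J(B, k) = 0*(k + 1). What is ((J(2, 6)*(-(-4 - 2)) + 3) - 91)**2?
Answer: 7744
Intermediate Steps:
J(B, k) = 0 (J(B, k) = 0*(1 + k) = 0)
((J(2, 6)*(-(-4 - 2)) + 3) - 91)**2 = ((0*(-(-4 - 2)) + 3) - 91)**2 = ((0*(-1*(-6)) + 3) - 91)**2 = ((0*6 + 3) - 91)**2 = ((0 + 3) - 91)**2 = (3 - 91)**2 = (-88)**2 = 7744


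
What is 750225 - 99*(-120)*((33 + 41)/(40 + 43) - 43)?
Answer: 20748075/83 ≈ 2.4998e+5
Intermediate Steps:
750225 - 99*(-120)*((33 + 41)/(40 + 43) - 43) = 750225 - (-11880)*(74/83 - 43) = 750225 - (-11880)*(-3495)/83 = 750225 - 1*41520600/83 = 750225 - 41520600/83 = 20748075/83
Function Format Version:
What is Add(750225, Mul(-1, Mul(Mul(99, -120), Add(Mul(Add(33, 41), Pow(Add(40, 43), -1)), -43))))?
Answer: Rational(20748075, 83) ≈ 2.4998e+5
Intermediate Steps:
Add(750225, Mul(-1, Mul(Mul(99, -120), Add(Mul(Add(33, 41), Pow(Add(40, 43), -1)), -43)))) = Add(750225, Mul(-1, Mul(-11880, Add(Mul(74, Pow(83, -1)), -43)))) = Add(750225, Mul(-1, Mul(-11880, Add(Mul(74, Rational(1, 83)), -43)))) = Add(750225, Mul(-1, Mul(-11880, Add(Rational(74, 83), -43)))) = Add(750225, Mul(-1, Mul(-11880, Rational(-3495, 83)))) = Add(750225, Mul(-1, Rational(41520600, 83))) = Add(750225, Rational(-41520600, 83)) = Rational(20748075, 83)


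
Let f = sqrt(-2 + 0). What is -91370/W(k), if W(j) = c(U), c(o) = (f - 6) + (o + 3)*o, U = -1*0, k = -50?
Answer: 274110/19 + 45685*I*sqrt(2)/19 ≈ 14427.0 + 3400.4*I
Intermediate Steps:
U = 0
f = I*sqrt(2) (f = sqrt(-2) = I*sqrt(2) ≈ 1.4142*I)
c(o) = -6 + I*sqrt(2) + o*(3 + o) (c(o) = (I*sqrt(2) - 6) + (o + 3)*o = (-6 + I*sqrt(2)) + (3 + o)*o = (-6 + I*sqrt(2)) + o*(3 + o) = -6 + I*sqrt(2) + o*(3 + o))
W(j) = -6 + I*sqrt(2) (W(j) = -6 + 0**2 + 3*0 + I*sqrt(2) = -6 + 0 + 0 + I*sqrt(2) = -6 + I*sqrt(2))
-91370/W(k) = -91370/(-6 + I*sqrt(2))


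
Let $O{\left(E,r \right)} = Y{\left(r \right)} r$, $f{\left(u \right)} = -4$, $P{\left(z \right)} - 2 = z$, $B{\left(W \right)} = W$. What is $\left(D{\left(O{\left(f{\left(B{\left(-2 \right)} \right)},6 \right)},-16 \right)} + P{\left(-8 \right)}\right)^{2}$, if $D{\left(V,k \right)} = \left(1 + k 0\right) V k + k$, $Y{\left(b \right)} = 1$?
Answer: $13924$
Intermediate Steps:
$P{\left(z \right)} = 2 + z$
$O{\left(E,r \right)} = r$ ($O{\left(E,r \right)} = 1 r = r$)
$D{\left(V,k \right)} = k + V k$ ($D{\left(V,k \right)} = \left(1 + 0\right) V k + k = 1 V k + k = V k + k = k + V k$)
$\left(D{\left(O{\left(f{\left(B{\left(-2 \right)} \right)},6 \right)},-16 \right)} + P{\left(-8 \right)}\right)^{2} = \left(- 16 \left(1 + 6\right) + \left(2 - 8\right)\right)^{2} = \left(\left(-16\right) 7 - 6\right)^{2} = \left(-112 - 6\right)^{2} = \left(-118\right)^{2} = 13924$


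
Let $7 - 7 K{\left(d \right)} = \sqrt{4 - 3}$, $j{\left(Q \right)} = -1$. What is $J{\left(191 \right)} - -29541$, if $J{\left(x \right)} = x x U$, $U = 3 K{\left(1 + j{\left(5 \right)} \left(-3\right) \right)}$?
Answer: $\frac{863445}{7} \approx 1.2335 \cdot 10^{5}$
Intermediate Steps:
$K{\left(d \right)} = \frac{6}{7}$ ($K{\left(d \right)} = 1 - \frac{\sqrt{4 - 3}}{7} = 1 - \frac{\sqrt{1}}{7} = 1 - \frac{1}{7} = \frac{6}{7}$)
$U = \frac{18}{7}$ ($U = 3 \cdot \frac{6}{7} = \frac{18}{7} \approx 2.5714$)
$J{\left(x \right)} = \frac{18 x^{2}}{7}$ ($J{\left(x \right)} = x x \frac{18}{7} = x^{2} \cdot \frac{18}{7} = \frac{18 x^{2}}{7}$)
$J{\left(191 \right)} - -29541 = \frac{18 \cdot 191^{2}}{7} - -29541 = \frac{18}{7} \cdot 36481 + 29541 = \frac{656658}{7} + 29541 = \frac{863445}{7}$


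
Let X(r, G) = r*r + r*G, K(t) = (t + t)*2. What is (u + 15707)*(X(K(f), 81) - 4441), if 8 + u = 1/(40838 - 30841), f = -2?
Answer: -788638092600/9997 ≈ -7.8887e+7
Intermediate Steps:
K(t) = 4*t (K(t) = (2*t)*2 = 4*t)
X(r, G) = r**2 + G*r
u = -79975/9997 (u = -8 + 1/(40838 - 30841) = -8 + 1/9997 = -79975/9997 ≈ -7.9999)
(u + 15707)*(X(K(f), 81) - 4441) = (-79975/9997 + 15707)*((4*(-2))*(81 + 4*(-2)) - 4441) = 156942904*(-8*(81 - 8) - 4441)/9997 = 156942904*(-8*73 - 4441)/9997 = 156942904*(-584 - 4441)/9997 = (156942904/9997)*(-5025) = -788638092600/9997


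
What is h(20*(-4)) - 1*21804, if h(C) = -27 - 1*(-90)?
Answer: -21741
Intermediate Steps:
h(C) = 63 (h(C) = -27 + 90 = 63)
h(20*(-4)) - 1*21804 = 63 - 1*21804 = 63 - 21804 = -21741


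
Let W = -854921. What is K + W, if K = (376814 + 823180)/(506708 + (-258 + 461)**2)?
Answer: -156141516521/182639 ≈ -8.5492e+5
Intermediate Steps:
K = 399998/182639 (K = 1199994/(506708 + 203**2) = 1199994/(506708 + 41209) = 1199994/547917 = 1199994*(1/547917) = 399998/182639 ≈ 2.1901)
K + W = 399998/182639 - 854921 = -156141516521/182639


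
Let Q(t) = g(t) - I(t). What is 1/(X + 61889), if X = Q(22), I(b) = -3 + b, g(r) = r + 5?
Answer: 1/61897 ≈ 1.6156e-5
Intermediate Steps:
g(r) = 5 + r
Q(t) = 8 (Q(t) = (5 + t) - (-3 + t) = (5 + t) + (3 - t) = 8)
X = 8
1/(X + 61889) = 1/(8 + 61889) = 1/61897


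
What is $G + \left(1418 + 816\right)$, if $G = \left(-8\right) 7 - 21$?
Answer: $2157$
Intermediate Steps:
$G = -77$ ($G = -56 - 21 = -77$)
$G + \left(1418 + 816\right) = -77 + \left(1418 + 816\right) = -77 + 2234 = 2157$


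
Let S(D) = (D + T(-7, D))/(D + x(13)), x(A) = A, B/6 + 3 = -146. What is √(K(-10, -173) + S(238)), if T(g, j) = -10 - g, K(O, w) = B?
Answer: I*√56263909/251 ≈ 29.884*I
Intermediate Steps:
B = -894 (B = -18 + 6*(-146) = -18 - 876 = -894)
K(O, w) = -894
S(D) = (-3 + D)/(13 + D) (S(D) = (D + (-10 - 1*(-7)))/(D + 13) = (D + (-10 + 7))/(13 + D) = (D - 3)/(13 + D) = (-3 + D)/(13 + D))
√(K(-10, -173) + S(238)) = √(-894 + (-3 + 238)/(13 + 238)) = √(-894 + 235/251) = √(-224159/251) = I*√56263909/251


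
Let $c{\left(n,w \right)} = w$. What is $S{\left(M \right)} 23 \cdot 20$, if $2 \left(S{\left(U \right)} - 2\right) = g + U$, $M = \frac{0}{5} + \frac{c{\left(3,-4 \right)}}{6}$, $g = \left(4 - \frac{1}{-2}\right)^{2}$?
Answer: $\frac{32545}{6} \approx 5424.2$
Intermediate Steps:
$g = \frac{81}{4}$ ($g = \left(4 - - \frac{1}{2}\right)^{2} = \left(4 + \frac{1}{2}\right)^{2} = \left(\frac{9}{2}\right)^{2} = \frac{81}{4} \approx 20.25$)
$M = - \frac{2}{3}$ ($M = \frac{0}{5} - \frac{4}{6} = 0 \cdot \frac{1}{5} - \frac{2}{3} = 0 - \frac{2}{3} = - \frac{2}{3} \approx -0.66667$)
$S{\left(U \right)} = \frac{97}{8} + \frac{U}{2}$ ($S{\left(U \right)} = 2 + \frac{\frac{81}{4} + U}{2} = 2 + \left(\frac{81}{8} + \frac{U}{2}\right) = \frac{97}{8} + \frac{U}{2}$)
$S{\left(M \right)} 23 \cdot 20 = \left(\frac{97}{8} + \frac{1}{2} \left(- \frac{2}{3}\right)\right) 23 \cdot 20 = \left(\frac{97}{8} - \frac{1}{3}\right) 23 \cdot 20 = \frac{283}{24} \cdot 23 \cdot 20 = \frac{6509}{24} \cdot 20 = \frac{32545}{6}$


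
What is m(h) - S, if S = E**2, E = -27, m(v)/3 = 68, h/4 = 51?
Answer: -525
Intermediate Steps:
h = 204 (h = 4*51 = 204)
m(v) = 204 (m(v) = 3*68 = 204)
S = 729 (S = (-27)**2 = 729)
m(h) - S = 204 - 1*729 = 204 - 729 = -525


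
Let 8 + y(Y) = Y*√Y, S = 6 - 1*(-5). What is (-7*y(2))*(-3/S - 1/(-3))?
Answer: 112/33 - 28*√2/33 ≈ 2.1940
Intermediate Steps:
S = 11 (S = 6 + 5 = 11)
y(Y) = -8 + Y^(3/2) (y(Y) = -8 + Y*√Y = -8 + Y^(3/2))
(-7*y(2))*(-3/S - 1/(-3)) = (-7*(-8 + 2^(3/2)))*(-3/11 - 1/(-3)) = (-7*(-8 + 2*√2))*(-3*1/11 - 1*(-⅓)) = (56 - 14*√2)*(-3/11 + ⅓) = (56 - 14*√2)*(2/33) = 112/33 - 28*√2/33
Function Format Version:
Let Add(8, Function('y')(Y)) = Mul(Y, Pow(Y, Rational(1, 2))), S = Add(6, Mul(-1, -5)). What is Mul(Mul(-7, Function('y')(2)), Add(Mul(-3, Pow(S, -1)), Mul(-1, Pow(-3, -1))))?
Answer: Add(Rational(112, 33), Mul(Rational(-28, 33), Pow(2, Rational(1, 2)))) ≈ 2.1940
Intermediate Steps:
S = 11 (S = Add(6, 5) = 11)
Function('y')(Y) = Add(-8, Pow(Y, Rational(3, 2))) (Function('y')(Y) = Add(-8, Mul(Y, Pow(Y, Rational(1, 2)))) = Add(-8, Pow(Y, Rational(3, 2))))
Mul(Mul(-7, Function('y')(2)), Add(Mul(-3, Pow(S, -1)), Mul(-1, Pow(-3, -1)))) = Mul(Mul(-7, Add(-8, Pow(2, Rational(3, 2)))), Add(Mul(-3, Pow(11, -1)), Mul(-1, Pow(-3, -1)))) = Mul(Mul(-7, Add(-8, Mul(2, Pow(2, Rational(1, 2))))), Add(Mul(-3, Rational(1, 11)), Mul(-1, Rational(-1, 3)))) = Mul(Add(56, Mul(-14, Pow(2, Rational(1, 2)))), Add(Rational(-3, 11), Rational(1, 3))) = Mul(Add(56, Mul(-14, Pow(2, Rational(1, 2)))), Rational(2, 33)) = Add(Rational(112, 33), Mul(Rational(-28, 33), Pow(2, Rational(1, 2))))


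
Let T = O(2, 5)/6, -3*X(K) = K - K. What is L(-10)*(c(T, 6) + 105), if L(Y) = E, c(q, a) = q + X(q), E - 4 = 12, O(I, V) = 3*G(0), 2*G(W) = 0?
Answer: 1680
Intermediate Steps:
G(W) = 0 (G(W) = (½)*0 = 0)
O(I, V) = 0 (O(I, V) = 3*0 = 0)
E = 16 (E = 4 + 12 = 16)
X(K) = 0 (X(K) = -(K - K)/3 = -⅓*0 = 0)
T = 0 (T = 0/6 = 0*(⅙) = 0)
c(q, a) = q (c(q, a) = q + 0 = q)
L(Y) = 16
L(-10)*(c(T, 6) + 105) = 16*(0 + 105) = 16*105 = 1680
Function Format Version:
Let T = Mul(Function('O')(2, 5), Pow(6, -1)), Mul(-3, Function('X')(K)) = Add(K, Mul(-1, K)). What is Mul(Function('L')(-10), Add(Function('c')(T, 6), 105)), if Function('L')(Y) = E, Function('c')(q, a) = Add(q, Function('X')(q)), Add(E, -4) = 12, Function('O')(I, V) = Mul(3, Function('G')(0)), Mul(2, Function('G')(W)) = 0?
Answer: 1680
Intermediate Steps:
Function('G')(W) = 0 (Function('G')(W) = Mul(Rational(1, 2), 0) = 0)
Function('O')(I, V) = 0 (Function('O')(I, V) = Mul(3, 0) = 0)
E = 16 (E = Add(4, 12) = 16)
Function('X')(K) = 0 (Function('X')(K) = Mul(Rational(-1, 3), Add(K, Mul(-1, K))) = Mul(Rational(-1, 3), 0) = 0)
T = 0 (T = Mul(0, Pow(6, -1)) = Mul(0, Rational(1, 6)) = 0)
Function('c')(q, a) = q (Function('c')(q, a) = Add(q, 0) = q)
Function('L')(Y) = 16
Mul(Function('L')(-10), Add(Function('c')(T, 6), 105)) = Mul(16, Add(0, 105)) = Mul(16, 105) = 1680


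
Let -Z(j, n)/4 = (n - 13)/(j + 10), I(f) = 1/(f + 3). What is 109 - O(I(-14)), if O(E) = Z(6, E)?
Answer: 1163/11 ≈ 105.73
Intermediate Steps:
I(f) = 1/(3 + f)
Z(j, n) = -4*(-13 + n)/(10 + j) (Z(j, n) = -4*(n - 13)/(j + 10) = -4*(-13 + n)/(10 + j))
O(E) = 13/4 - E/4 (O(E) = 4*(13 - E)/(10 + 6) = 4*(13 - E)/16 = 4*(1/16)*(13 - E) = 13/4 - E/4)
109 - O(I(-14)) = 109 - (13/4 - 1/(4*(3 - 14))) = 109 - (13/4 - ¼/(-11)) = 109 - (13/4 - ¼*(-1/11)) = 109 - (13/4 + 1/44) = 109 - 1*36/11 = 109 - 36/11 = 1163/11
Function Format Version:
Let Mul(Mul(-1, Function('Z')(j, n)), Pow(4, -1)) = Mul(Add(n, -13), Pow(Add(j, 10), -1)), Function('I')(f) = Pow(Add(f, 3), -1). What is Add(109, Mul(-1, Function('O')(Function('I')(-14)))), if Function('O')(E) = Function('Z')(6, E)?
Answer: Rational(1163, 11) ≈ 105.73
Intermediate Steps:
Function('I')(f) = Pow(Add(3, f), -1)
Function('Z')(j, n) = Mul(-4, Pow(Add(10, j), -1), Add(-13, n)) (Function('Z')(j, n) = Mul(-4, Mul(Add(n, -13), Pow(Add(j, 10), -1))) = Mul(-4, Mul(Add(-13, n), Pow(Add(10, j), -1))) = Mul(-4, Mul(Pow(Add(10, j), -1), Add(-13, n))) = Mul(-4, Pow(Add(10, j), -1), Add(-13, n)))
Function('O')(E) = Add(Rational(13, 4), Mul(Rational(-1, 4), E)) (Function('O')(E) = Mul(4, Pow(Add(10, 6), -1), Add(13, Mul(-1, E))) = Mul(4, Pow(16, -1), Add(13, Mul(-1, E))) = Mul(4, Rational(1, 16), Add(13, Mul(-1, E))) = Add(Rational(13, 4), Mul(Rational(-1, 4), E)))
Add(109, Mul(-1, Function('O')(Function('I')(-14)))) = Add(109, Mul(-1, Add(Rational(13, 4), Mul(Rational(-1, 4), Pow(Add(3, -14), -1))))) = Add(109, Mul(-1, Add(Rational(13, 4), Mul(Rational(-1, 4), Pow(-11, -1))))) = Add(109, Mul(-1, Add(Rational(13, 4), Mul(Rational(-1, 4), Rational(-1, 11))))) = Add(109, Mul(-1, Add(Rational(13, 4), Rational(1, 44)))) = Add(109, Mul(-1, Rational(36, 11))) = Add(109, Rational(-36, 11)) = Rational(1163, 11)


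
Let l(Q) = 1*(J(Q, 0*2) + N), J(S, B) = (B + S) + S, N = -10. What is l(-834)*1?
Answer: -1678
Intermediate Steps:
J(S, B) = B + 2*S
l(Q) = -10 + 2*Q (l(Q) = 1*((0*2 + 2*Q) - 10) = 1*((0 + 2*Q) - 10) = 1*(2*Q - 10) = 1*(-10 + 2*Q) = -10 + 2*Q)
l(-834)*1 = (-10 + 2*(-834))*1 = (-10 - 1668)*1 = -1678*1 = -1678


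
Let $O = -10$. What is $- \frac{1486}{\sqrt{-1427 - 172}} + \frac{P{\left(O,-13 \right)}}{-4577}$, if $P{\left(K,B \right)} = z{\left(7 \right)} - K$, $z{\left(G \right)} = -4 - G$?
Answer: $\frac{1}{4577} + \frac{1486 i \sqrt{1599}}{1599} \approx 0.00021848 + 37.162 i$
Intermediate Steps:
$P{\left(K,B \right)} = -11 - K$ ($P{\left(K,B \right)} = \left(-4 - 7\right) - K = -11 - K$)
$- \frac{1486}{\sqrt{-1427 - 172}} + \frac{P{\left(O,-13 \right)}}{-4577} = - \frac{1486}{\sqrt{-1427 - 172}} + \frac{-11 - -10}{-4577} = - \frac{1486}{\sqrt{-1599}} + \left(-11 + 10\right) \left(- \frac{1}{4577}\right) = - \frac{1486}{i \sqrt{1599}} - - \frac{1}{4577} = - 1486 \left(- \frac{i \sqrt{1599}}{1599}\right) + \frac{1}{4577} = \frac{1486 i \sqrt{1599}}{1599} + \frac{1}{4577} = \frac{1}{4577} + \frac{1486 i \sqrt{1599}}{1599}$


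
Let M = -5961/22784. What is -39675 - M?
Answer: -903949239/22784 ≈ -39675.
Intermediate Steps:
M = -5961/22784 (M = -5961*1/22784 = -5961/22784 ≈ -0.26163)
-39675 - M = -39675 - 1*(-5961/22784) = -39675 + 5961/22784 = -903949239/22784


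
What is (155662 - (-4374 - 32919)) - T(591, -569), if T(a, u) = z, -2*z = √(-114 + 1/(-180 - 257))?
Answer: 192955 + I*√21770903/874 ≈ 1.9296e+5 + 5.3386*I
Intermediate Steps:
z = -I*√21770903/874 (z = -√(-114 + 1/(-180 - 257))/2 = -√(-114 + 1/(-437))/2 = -√(-114 - 1/437)/2 = -I*√21770903/874 ≈ -5.3386*I)
T(a, u) = -I*√21770903/874
(155662 - (-4374 - 32919)) - T(591, -569) = (155662 - (-4374 - 32919)) - (-1)*I*√21770903/874 = (155662 - 1*(-37293)) + I*√21770903/874 = (155662 + 37293) + I*√21770903/874 = 192955 + I*√21770903/874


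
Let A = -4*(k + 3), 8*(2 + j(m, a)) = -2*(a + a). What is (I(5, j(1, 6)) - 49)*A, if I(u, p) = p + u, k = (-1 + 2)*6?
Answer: 1764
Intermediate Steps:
j(m, a) = -2 - a/2 (j(m, a) = -2 + (-2*(a + a))/8 = -2 + (-4*a)/8 = -2 - a/2)
k = 6 (k = 1*6 = 6)
A = -36 (A = -4*(6 + 3) = -4*9 = -36)
(I(5, j(1, 6)) - 49)*A = (((-2 - 1/2*6) + 5) - 49)*(-36) = (((-2 - 3) + 5) - 49)*(-36) = ((-5 + 5) - 49)*(-36) = (0 - 49)*(-36) = -49*(-36) = 1764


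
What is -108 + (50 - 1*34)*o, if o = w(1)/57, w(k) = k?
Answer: -6140/57 ≈ -107.72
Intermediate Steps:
o = 1/57 ≈ 0.017544
-108 + (50 - 1*34)*o = -108 + (50 - 1*34)*(1/57) = -108 + (50 - 34)*(1/57) = -108 + 16*(1/57) = -108 + 16/57 = -6140/57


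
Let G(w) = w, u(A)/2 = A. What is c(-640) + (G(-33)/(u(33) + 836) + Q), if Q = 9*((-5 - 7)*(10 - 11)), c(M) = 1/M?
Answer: 2832919/26240 ≈ 107.96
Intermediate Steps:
u(A) = 2*A
Q = 108 (Q = 9*(-12*(-1)) = 9*12 = 108)
c(-640) + (G(-33)/(u(33) + 836) + Q) = 1/(-640) + (-33/(2*33 + 836) + 108) = -1/640 + (-33/(66 + 836) + 108) = -1/640 + (-33/902 + 108) = -1/640 + (-33*1/902 + 108) = -1/640 + (-3/82 + 108) = -1/640 + 8853/82 = 2832919/26240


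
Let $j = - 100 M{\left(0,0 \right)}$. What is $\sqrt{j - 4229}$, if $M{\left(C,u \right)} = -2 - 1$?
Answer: $i \sqrt{3929} \approx 62.682 i$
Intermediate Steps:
$M{\left(C,u \right)} = -3$
$j = 300$ ($j = \left(-100\right) \left(-3\right) = 300$)
$\sqrt{j - 4229} = \sqrt{300 - 4229} = \sqrt{-3929} = i \sqrt{3929}$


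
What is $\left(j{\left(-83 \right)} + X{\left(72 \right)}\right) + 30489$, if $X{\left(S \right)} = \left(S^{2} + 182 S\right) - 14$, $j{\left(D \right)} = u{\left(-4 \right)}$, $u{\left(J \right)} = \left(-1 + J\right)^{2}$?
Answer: $48788$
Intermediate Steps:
$j{\left(D \right)} = 25$ ($j{\left(D \right)} = \left(-1 - 4\right)^{2} = \left(-5\right)^{2} = 25$)
$X{\left(S \right)} = -14 + S^{2} + 182 S$
$\left(j{\left(-83 \right)} + X{\left(72 \right)}\right) + 30489 = \left(25 + \left(-14 + 72^{2} + 182 \cdot 72\right)\right) + 30489 = \left(25 + \left(-14 + 5184 + 13104\right)\right) + 30489 = \left(25 + 18274\right) + 30489 = 18299 + 30489 = 48788$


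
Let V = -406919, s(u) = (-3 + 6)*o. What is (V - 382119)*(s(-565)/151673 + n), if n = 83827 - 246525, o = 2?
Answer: 19471006889134424/151673 ≈ 1.2837e+11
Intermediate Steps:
s(u) = 6 (s(u) = (-3 + 6)*2 = 3*2 = 6)
n = -162698
(V - 382119)*(s(-565)/151673 + n) = (-406919 - 382119)*(6/151673 - 162698) = -789038*(6*(1/151673) - 162698) = -789038*(6/151673 - 162698) = -789038*(-24676893748/151673) = 19471006889134424/151673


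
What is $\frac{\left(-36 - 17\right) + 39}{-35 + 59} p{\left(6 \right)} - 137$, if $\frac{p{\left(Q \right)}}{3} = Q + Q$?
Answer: $-158$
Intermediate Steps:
$p{\left(Q \right)} = 6 Q$ ($p{\left(Q \right)} = 3 \left(Q + Q\right) = 3 \cdot 2 Q = 6 Q$)
$\frac{\left(-36 - 17\right) + 39}{-35 + 59} p{\left(6 \right)} - 137 = \frac{\left(-36 - 17\right) + 39}{-35 + 59} \cdot 6 \cdot 6 - 137 = \frac{-53 + 39}{24} \cdot 36 - 137 = \left(-14\right) \frac{1}{24} \cdot 36 - 137 = \left(- \frac{7}{12}\right) 36 - 137 = -21 - 137 = -158$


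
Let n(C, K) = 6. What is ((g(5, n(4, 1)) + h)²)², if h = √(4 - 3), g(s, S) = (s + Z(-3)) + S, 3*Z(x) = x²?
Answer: 50625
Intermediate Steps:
Z(x) = x²/3
g(s, S) = 3 + S + s (g(s, S) = (s + (⅓)*(-3)²) + S = (s + (⅓)*9) + S = (s + 3) + S = (3 + s) + S = 3 + S + s)
h = 1 (h = √1 = 1)
((g(5, n(4, 1)) + h)²)² = (((3 + 6 + 5) + 1)²)² = ((14 + 1)²)² = (15²)² = 225² = 50625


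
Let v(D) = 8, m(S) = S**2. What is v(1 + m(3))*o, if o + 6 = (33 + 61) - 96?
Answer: -64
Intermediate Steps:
o = -8 (o = -6 + ((33 + 61) - 96) = -6 + (94 - 96) = -6 - 2 = -8)
v(1 + m(3))*o = 8*(-8) = -64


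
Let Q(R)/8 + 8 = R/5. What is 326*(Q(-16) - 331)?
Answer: -685578/5 ≈ -1.3712e+5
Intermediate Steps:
Q(R) = -64 + 8*R/5 (Q(R) = -64 + 8*(R/5) = -64 + 8*R/5)
326*(Q(-16) - 331) = 326*((-64 + (8/5)*(-16)) - 331) = 326*((-64 - 128/5) - 331) = 326*(-448/5 - 331) = 326*(-2103/5) = -685578/5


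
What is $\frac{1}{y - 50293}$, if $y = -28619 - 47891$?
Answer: $- \frac{1}{126803} \approx -7.8863 \cdot 10^{-6}$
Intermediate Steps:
$y = -76510$ ($y = -28619 - 47891 = -76510$)
$\frac{1}{y - 50293} = \frac{1}{-76510 - 50293} = \frac{1}{-126803} = - \frac{1}{126803}$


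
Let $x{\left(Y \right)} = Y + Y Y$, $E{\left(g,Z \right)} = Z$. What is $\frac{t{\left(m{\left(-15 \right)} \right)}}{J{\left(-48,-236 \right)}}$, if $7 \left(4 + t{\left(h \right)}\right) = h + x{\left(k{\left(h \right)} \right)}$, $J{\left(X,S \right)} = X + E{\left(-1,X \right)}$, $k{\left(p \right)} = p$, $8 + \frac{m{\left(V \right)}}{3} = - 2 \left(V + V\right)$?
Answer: $- \frac{6155}{168} \approx -36.637$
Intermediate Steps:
$m{\left(V \right)} = -24 - 12 V$ ($m{\left(V \right)} = -24 + 3 \left(- 2 \left(V + V\right)\right) = -24 + 3 \left(- 2 \cdot 2 V\right) = -24 + 3 \left(- 4 V\right) = -24 - 12 V$)
$x{\left(Y \right)} = Y + Y^{2}$
$J{\left(X,S \right)} = 2 X$ ($J{\left(X,S \right)} = X + X = 2 X$)
$t{\left(h \right)} = -4 + \frac{h}{7} + \frac{h \left(1 + h\right)}{7}$ ($t{\left(h \right)} = -4 + \frac{h + h \left(1 + h\right)}{7} = -4 + \left(\frac{h}{7} + \frac{h \left(1 + h\right)}{7}\right) = -4 + \frac{h}{7} + \frac{h \left(1 + h\right)}{7}$)
$\frac{t{\left(m{\left(-15 \right)} \right)}}{J{\left(-48,-236 \right)}} = \frac{-4 + \frac{-24 - -180}{7} + \frac{\left(-24 - -180\right) \left(1 - -156\right)}{7}}{2 \left(-48\right)} = \frac{-4 + \frac{-24 + 180}{7} + \frac{\left(-24 + 180\right) \left(1 + \left(-24 + 180\right)\right)}{7}}{-96} = \left(-4 + \frac{1}{7} \cdot 156 + \frac{1}{7} \cdot 156 \left(1 + 156\right)\right) \left(- \frac{1}{96}\right) = \left(-4 + \frac{156}{7} + \frac{1}{7} \cdot 156 \cdot 157\right) \left(- \frac{1}{96}\right) = \left(-4 + \frac{156}{7} + \frac{24492}{7}\right) \left(- \frac{1}{96}\right) = \frac{24620}{7} \left(- \frac{1}{96}\right) = - \frac{6155}{168}$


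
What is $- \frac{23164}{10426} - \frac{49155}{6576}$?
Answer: $- \frac{110802749}{11426896} \approx -9.6967$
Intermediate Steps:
$- \frac{23164}{10426} - \frac{49155}{6576} = \left(-23164\right) \frac{1}{10426} - \frac{16385}{2192} = - \frac{11582}{5213} - \frac{16385}{2192} = - \frac{110802749}{11426896}$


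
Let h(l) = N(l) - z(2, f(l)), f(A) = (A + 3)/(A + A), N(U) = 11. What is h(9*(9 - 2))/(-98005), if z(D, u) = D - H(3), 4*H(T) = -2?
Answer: -1/11530 ≈ -8.6730e-5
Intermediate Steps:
f(A) = (3 + A)/(2*A) (f(A) = (3 + A)/((2*A)) = (3 + A)*(1/(2*A)) = (3 + A)/(2*A))
H(T) = -½ (H(T) = (¼)*(-2) = -½)
z(D, u) = ½ + D (z(D, u) = D - 1*(-½) = D + ½ = ½ + D)
h(l) = 17/2 (h(l) = 11 - (½ + 2) = 11 - 1*5/2 = 11 - 5/2 = 17/2)
h(9*(9 - 2))/(-98005) = (17/2)/(-98005) = (17/2)*(-1/98005) = -1/11530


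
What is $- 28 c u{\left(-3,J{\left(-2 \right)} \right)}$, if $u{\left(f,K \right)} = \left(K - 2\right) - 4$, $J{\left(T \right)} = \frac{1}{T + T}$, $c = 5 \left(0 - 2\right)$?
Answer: $-1750$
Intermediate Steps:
$c = -10$ ($c = 5 \left(-2\right) = -10$)
$J{\left(T \right)} = \frac{1}{2 T}$
$u{\left(f,K \right)} = -6 + K$ ($u{\left(f,K \right)} = \left(-2 + K\right) - 4 = -6 + K$)
$- 28 c u{\left(-3,J{\left(-2 \right)} \right)} = \left(-28\right) \left(-10\right) \left(-6 + \frac{1}{2 \left(-2\right)}\right) = 280 \left(-6 + \frac{1}{2} \left(- \frac{1}{2}\right)\right) = 280 \left(-6 - \frac{1}{4}\right) = 280 \left(- \frac{25}{4}\right) = -1750$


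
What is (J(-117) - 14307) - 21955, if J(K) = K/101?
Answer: -3662579/101 ≈ -36263.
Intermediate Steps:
J(K) = K/101 (J(K) = K*(1/101) = K/101)
(J(-117) - 14307) - 21955 = ((1/101)*(-117) - 14307) - 21955 = (-117/101 - 14307) - 21955 = -1445124/101 - 21955 = -3662579/101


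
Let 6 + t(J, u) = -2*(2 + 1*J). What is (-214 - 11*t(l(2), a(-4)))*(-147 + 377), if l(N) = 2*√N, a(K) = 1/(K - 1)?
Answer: -23920 + 10120*√2 ≈ -9608.2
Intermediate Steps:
a(K) = 1/(-1 + K)
t(J, u) = -10 - 2*J (t(J, u) = -6 - 2*(2 + 1*J) = -6 - 2*(2 + J) = -6 + (-4 - 2*J) = -10 - 2*J)
(-214 - 11*t(l(2), a(-4)))*(-147 + 377) = (-214 - 11*(-10 - 4*√2))*(-147 + 377) = (-214 - 11*(-10 - 4*√2))*230 = (-214 - (-110 - 44*√2))*230 = (-214 + (110 + 44*√2))*230 = (-104 + 44*√2)*230 = -23920 + 10120*√2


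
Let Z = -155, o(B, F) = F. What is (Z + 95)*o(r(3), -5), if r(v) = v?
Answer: 300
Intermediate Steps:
(Z + 95)*o(r(3), -5) = (-155 + 95)*(-5) = -60*(-5) = 300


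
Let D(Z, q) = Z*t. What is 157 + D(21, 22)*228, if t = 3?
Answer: 14521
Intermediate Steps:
D(Z, q) = 3*Z (D(Z, q) = Z*3 = 3*Z)
157 + D(21, 22)*228 = 157 + (3*21)*228 = 157 + 63*228 = 157 + 14364 = 14521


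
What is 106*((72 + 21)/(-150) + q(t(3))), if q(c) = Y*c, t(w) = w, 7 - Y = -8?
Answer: 117607/25 ≈ 4704.3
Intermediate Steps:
Y = 15 (Y = 7 - 1*(-8) = 7 + 8 = 15)
q(c) = 15*c
106*((72 + 21)/(-150) + q(t(3))) = 106*((72 + 21)/(-150) + 15*3) = 106*(93*(-1/150) + 45) = 106*(-31/50 + 45) = 106*(2219/50) = 117607/25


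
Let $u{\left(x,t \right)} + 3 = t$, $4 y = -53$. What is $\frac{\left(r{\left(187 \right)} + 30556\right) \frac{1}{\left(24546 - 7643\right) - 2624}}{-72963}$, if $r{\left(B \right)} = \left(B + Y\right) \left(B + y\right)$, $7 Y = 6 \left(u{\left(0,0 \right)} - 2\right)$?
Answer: $- \frac{581491}{9723827652} \approx -5.9801 \cdot 10^{-5}$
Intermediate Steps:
$y = - \frac{53}{4}$ ($y = \frac{1}{4} \left(-53\right) = - \frac{53}{4} \approx -13.25$)
$u{\left(x,t \right)} = -3 + t$
$Y = - \frac{30}{7}$ ($Y = \frac{6 \left(\left(-3 + 0\right) - 2\right)}{7} = \frac{6 \left(-3 - 2\right)}{7} = \frac{6 \left(-5\right)}{7} = \frac{1}{7} \left(-30\right) = - \frac{30}{7} \approx -4.2857$)
$r{\left(B \right)} = \left(- \frac{53}{4} + B\right) \left(- \frac{30}{7} + B\right)$ ($r{\left(B \right)} = \left(B - \frac{30}{7}\right) \left(B - \frac{53}{4}\right) = \left(- \frac{30}{7} + B\right) \left(- \frac{53}{4} + B\right) = \left(- \frac{53}{4} + B\right) \left(- \frac{30}{7} + B\right)$)
$\frac{\left(r{\left(187 \right)} + 30556\right) \frac{1}{\left(24546 - 7643\right) - 2624}}{-72963} = \frac{\left(\left(\frac{795}{14} + 187^{2} - \frac{91817}{28}\right) + 30556\right) \frac{1}{\left(24546 - 7643\right) - 2624}}{-72963} = \frac{\left(\frac{795}{14} + 34969 - \frac{91817}{28}\right) + 30556}{\left(24546 - 7643\right) - 2624} \left(- \frac{1}{72963}\right) = \frac{\frac{888905}{28} + 30556}{16903 - 2624} \left(- \frac{1}{72963}\right) = \frac{1744473}{28 \cdot 14279} \left(- \frac{1}{72963}\right) = \frac{1744473}{28} \cdot \frac{1}{14279} \left(- \frac{1}{72963}\right) = \frac{1744473}{399812} \left(- \frac{1}{72963}\right) = - \frac{581491}{9723827652}$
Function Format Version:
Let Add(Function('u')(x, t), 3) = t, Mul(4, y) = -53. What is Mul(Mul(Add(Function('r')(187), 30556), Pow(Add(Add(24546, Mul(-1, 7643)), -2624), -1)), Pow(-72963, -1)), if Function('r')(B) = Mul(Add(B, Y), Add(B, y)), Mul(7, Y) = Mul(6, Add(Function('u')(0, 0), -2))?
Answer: Rational(-581491, 9723827652) ≈ -5.9801e-5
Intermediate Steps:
y = Rational(-53, 4) (y = Mul(Rational(1, 4), -53) = Rational(-53, 4) ≈ -13.250)
Function('u')(x, t) = Add(-3, t)
Y = Rational(-30, 7) (Y = Mul(Rational(1, 7), Mul(6, Add(Add(-3, 0), -2))) = Mul(Rational(1, 7), Mul(6, Add(-3, -2))) = Mul(Rational(1, 7), Mul(6, -5)) = Mul(Rational(1, 7), -30) = Rational(-30, 7) ≈ -4.2857)
Function('r')(B) = Mul(Add(Rational(-53, 4), B), Add(Rational(-30, 7), B)) (Function('r')(B) = Mul(Add(B, Rational(-30, 7)), Add(B, Rational(-53, 4))) = Mul(Add(Rational(-30, 7), B), Add(Rational(-53, 4), B)) = Mul(Add(Rational(-53, 4), B), Add(Rational(-30, 7), B)))
Mul(Mul(Add(Function('r')(187), 30556), Pow(Add(Add(24546, Mul(-1, 7643)), -2624), -1)), Pow(-72963, -1)) = Mul(Mul(Add(Add(Rational(795, 14), Pow(187, 2), Mul(Rational(-491, 28), 187)), 30556), Pow(Add(Add(24546, Mul(-1, 7643)), -2624), -1)), Pow(-72963, -1)) = Mul(Mul(Add(Add(Rational(795, 14), 34969, Rational(-91817, 28)), 30556), Pow(Add(Add(24546, -7643), -2624), -1)), Rational(-1, 72963)) = Mul(Mul(Add(Rational(888905, 28), 30556), Pow(Add(16903, -2624), -1)), Rational(-1, 72963)) = Mul(Mul(Rational(1744473, 28), Pow(14279, -1)), Rational(-1, 72963)) = Mul(Mul(Rational(1744473, 28), Rational(1, 14279)), Rational(-1, 72963)) = Mul(Rational(1744473, 399812), Rational(-1, 72963)) = Rational(-581491, 9723827652)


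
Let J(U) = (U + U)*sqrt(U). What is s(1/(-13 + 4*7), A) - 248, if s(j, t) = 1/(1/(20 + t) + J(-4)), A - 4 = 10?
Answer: -73392342/295937 + 18496*I/295937 ≈ -248.0 + 0.0625*I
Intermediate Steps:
J(U) = 2*U**(3/2) (J(U) = (2*U)*sqrt(U) = 2*U**(3/2))
A = 14 (A = 4 + 10 = 14)
s(j, t) = 1/(1/(20 + t) - 16*I) (s(j, t) = 1/(1/(20 + t) + 2*(-4)**(3/2)) = 1/(1/(20 + t) + 2*(-8*I)) = 1/(1/(20 + t) - 16*I))
s(1/(-13 + 4*7), A) - 248 = I*(20 + 14)/(320 + I + 16*14) - 248 = I*34/(320 + I + 224) - 248 = I*34/(544 + I) - 248 = I*((544 - I)/295937)*34 - 248 = 34*I*(544 - I)/295937 - 248 = -248 + 34*I*(544 - I)/295937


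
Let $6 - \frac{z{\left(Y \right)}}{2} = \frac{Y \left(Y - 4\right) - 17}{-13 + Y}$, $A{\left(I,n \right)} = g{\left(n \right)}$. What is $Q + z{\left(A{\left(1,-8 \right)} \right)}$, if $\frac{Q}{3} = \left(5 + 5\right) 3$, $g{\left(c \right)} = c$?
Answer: $\frac{2300}{21} \approx 109.52$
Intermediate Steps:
$A{\left(I,n \right)} = n$
$z{\left(Y \right)} = 12 - \frac{2 \left(-17 + Y \left(-4 + Y\right)\right)}{-13 + Y}$ ($z{\left(Y \right)} = 12 - 2 \frac{Y \left(Y - 4\right) - 17}{-13 + Y} = 12 - 2 \frac{Y \left(-4 + Y\right) - 17}{-13 + Y} = 12 - 2 \frac{-17 + Y \left(-4 + Y\right)}{-13 + Y} = 12 - \frac{2 \left(-17 + Y \left(-4 + Y\right)\right)}{-13 + Y}$)
$Q = 90$ ($Q = 3 \left(5 + 5\right) 3 = 3 \cdot 10 \cdot 3 = 3 \cdot 30 = 90$)
$Q + z{\left(A{\left(1,-8 \right)} \right)} = 90 + \frac{2 \left(-61 - \left(-8\right)^{2} + 10 \left(-8\right)\right)}{-13 - 8} = 90 + \frac{2 \left(-61 - 64 - 80\right)}{-21} = 90 + 2 \left(- \frac{1}{21}\right) \left(-61 - 64 - 80\right) = 90 + 2 \left(- \frac{1}{21}\right) \left(-205\right) = 90 + \frac{410}{21} = \frac{2300}{21}$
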